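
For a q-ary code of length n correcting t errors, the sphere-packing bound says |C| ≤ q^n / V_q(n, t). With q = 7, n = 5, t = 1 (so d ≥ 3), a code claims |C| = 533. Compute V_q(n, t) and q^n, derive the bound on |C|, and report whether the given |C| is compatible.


V_q(n, t) = 31, q^n = 16807, Hamming bound = 542, |C| = 533 ≤ bound (satisfied).

Step 1: Compute V_q(n, t) = Σ_{j=0}^1 C(n, j) (q−1)^j.
  j = 0: C(5,0)·(6)^0 = 1·1 = 1.
  j = 1: C(5,1)·(6)^1 = 5·6 = 30.
  V_q(n, t) = 1 + 30 = 31.
Step 2: q^n = 7^5 = 16807.
Step 3: Hamming bound ⌊q^n / V_q(n,t)⌋ = ⌊16807/31⌋ = 542.
Step 4: Compare |C| = 533 to 542: satisfied.
The claimed |C| lies below the Hamming bound.


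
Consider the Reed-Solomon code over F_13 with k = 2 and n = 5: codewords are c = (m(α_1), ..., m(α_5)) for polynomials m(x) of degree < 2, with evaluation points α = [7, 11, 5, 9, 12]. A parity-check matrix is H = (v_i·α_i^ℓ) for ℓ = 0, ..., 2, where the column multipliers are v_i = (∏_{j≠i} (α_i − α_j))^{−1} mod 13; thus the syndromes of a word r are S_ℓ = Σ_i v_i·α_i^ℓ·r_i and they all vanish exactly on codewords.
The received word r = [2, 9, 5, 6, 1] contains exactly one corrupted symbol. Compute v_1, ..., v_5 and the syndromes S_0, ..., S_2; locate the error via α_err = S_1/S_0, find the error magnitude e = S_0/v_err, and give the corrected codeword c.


S = (8, 7, 11), error at position 4, error magnitude e = 7, c = [2, 9, 5, 12, 1].

Step 1: column multipliers v_i = (∏_{j≠i}(α_i − α_j))^{−1} mod 13.
  i = 1 (α = 7): (7−11)(7−5)(7−9)(7−12) = (−4)·2·(−2)·(−5) = −80 ≡ 11, so v_1 = 11^{−1} = 6 (mod 13).
  i = 2 (α = 11): (11−7)(11−5)(11−9)(11−12) = 4·6·2·(−1) = −48 ≡ 4, so v_2 = 4^{−1} = 10 (mod 13).
  i = 3 (α = 5): (5−7)(5−11)(5−9)(5−12) = (−2)·(−6)·(−4)·(−7) = 336 ≡ 11, so v_3 = 11^{−1} = 6 (mod 13).
  i = 4 (α = 9): (9−7)(9−11)(9−5)(9−12) = 2·(−2)·4·(−3) = 48 ≡ 9, so v_4 = 9^{−1} = 3 (mod 13).
  i = 5 (α = 12): (12−7)(12−11)(12−5)(12−9) = 5·1·7·3 = 105 ≡ 1, so v_5 = 1^{−1} = 1 (mod 13).
  v = [6, 10, 6, 3, 1].
Step 2: syndromes of r = [2, 9, 5, 6, 1] (all sums mod 13).
  S_0 = Σ v_i r_i = 6·2 + 10·9 + 6·5 + 3·6 + 1·1 = 151 ≡ 8.
  S_1 = Σ v_i α_i r_i = 6·7·2 + 10·11·9 + 6·5·5 + 3·9·6 + 1·12·1 = 1398 ≡ 7.
  α_i^2 mod 13 = [10, 4, 12, 3, 1].
  S_2 = Σ v_i α_i^2 r_i = 6·10·2 + 10·4·9 + 6·12·5 + 3·3·6 + 1·1·1 = 895 ≡ 11.
  S = (8, 7, 11) ≠ 0, so r is not a codeword (an error is present).
Step 3: locate the error. For a single error e at position i, S_ℓ = v_i·e·α_i^ℓ, so α_err = S_1/S_0.
  S_0^{−1} = 8^{−1} = 5 (mod 13), so α_err = 7·5 = 35 ≡ 9 = α_4. Error position i = 4.
  Consistency check: S_2/S_1 = 11·2 = 22 ≡ 9 = α_err ✓ (single-error assumption holds).
Step 4: error magnitude e = S_0/v_4 = S_0·∏_{j≠4}(α_4 − α_j) = 8·9 = 72 ≡ 7 (mod 13).
Step 5: correct position 4: c_4 = r_4 − e = 6 − 7 ≡ 12 (mod 13). Hence c = [2, 9, 5, 12, 1].
  Check: interpolating c through the α_i gives m(x) = 6 + 5·x (degree < 2) with m(α_i) = c_i for every i, so c is indeed a codeword.


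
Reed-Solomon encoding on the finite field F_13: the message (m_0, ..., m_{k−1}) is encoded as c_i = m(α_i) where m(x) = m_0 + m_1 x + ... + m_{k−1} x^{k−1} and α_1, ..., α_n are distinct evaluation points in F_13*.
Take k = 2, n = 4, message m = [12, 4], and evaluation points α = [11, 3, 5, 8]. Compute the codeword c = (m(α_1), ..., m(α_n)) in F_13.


c = [4, 11, 6, 5]

Message polynomial: m(x) = 12 + 4·x (mod 13).
For each evaluation point α_i, compute m(α_i) mod 13:
  α_1 = 11: Horner steps 4 → 4, so m(11) = 4.
  α_2 = 3: Horner steps 4 → 11, so m(3) = 11.
  α_3 = 5: Horner steps 4 → 6, so m(5) = 6.
  α_4 = 8: Horner steps 4 → 5, so m(8) = 5.
Codeword c = [4, 11, 6, 5] ∈ F_13^4.


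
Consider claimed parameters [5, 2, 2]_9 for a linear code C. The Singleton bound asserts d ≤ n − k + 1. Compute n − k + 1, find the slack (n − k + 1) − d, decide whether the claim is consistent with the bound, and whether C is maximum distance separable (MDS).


Singleton RHS = n − k + 1 = 4, slack = 2, bound satisfied, not MDS.

Singleton bound: d ≤ n − k + 1.
Here n = 5, k = 2, so n − k + 1 = 4.
Given d = 2, check d ≤ 4: YES.
Slack = (n − k + 1) − d = 2.
The code is NOT MDS (slack = 2 > 0).
Description: the claimed parameters are [5, 2, 2]_9; such a code would be non-MDS.


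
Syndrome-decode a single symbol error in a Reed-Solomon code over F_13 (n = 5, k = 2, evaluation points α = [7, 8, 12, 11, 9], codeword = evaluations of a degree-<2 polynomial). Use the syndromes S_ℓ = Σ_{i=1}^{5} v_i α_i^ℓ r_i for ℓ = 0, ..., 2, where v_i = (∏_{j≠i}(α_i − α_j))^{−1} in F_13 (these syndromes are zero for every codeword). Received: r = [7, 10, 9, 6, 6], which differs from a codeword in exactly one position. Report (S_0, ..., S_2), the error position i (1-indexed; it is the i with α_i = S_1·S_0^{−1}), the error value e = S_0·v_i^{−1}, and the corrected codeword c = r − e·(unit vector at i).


S = (7, 11, 8), error at position 5, error magnitude e = 6, c = [7, 10, 9, 6, 0].

Step 1: column multipliers v_i = (∏_{j≠i}(α_i − α_j))^{−1} mod 13.
  i = 1 (α = 7): (7−8)(7−12)(7−11)(7−9) = (−1)·(−5)·(−4)·(−2) = 40 ≡ 1, so v_1 = 1^{−1} = 1 (mod 13).
  i = 2 (α = 8): (8−7)(8−12)(8−11)(8−9) = 1·(−4)·(−3)·(−1) = −12 ≡ 1, so v_2 = 1^{−1} = 1 (mod 13).
  i = 3 (α = 12): (12−7)(12−8)(12−11)(12−9) = 5·4·1·3 = 60 ≡ 8, so v_3 = 8^{−1} = 5 (mod 13).
  i = 4 (α = 11): (11−7)(11−8)(11−12)(11−9) = 4·3·(−1)·2 = −24 ≡ 2, so v_4 = 2^{−1} = 7 (mod 13).
  i = 5 (α = 9): (9−7)(9−8)(9−12)(9−11) = 2·1·(−3)·(−2) = 12 ≡ 12, so v_5 = 12^{−1} = 12 (mod 13).
  v = [1, 1, 5, 7, 12].
Step 2: syndromes of r = [7, 10, 9, 6, 6] (all sums mod 13).
  S_0 = Σ v_i r_i = 1·7 + 1·10 + 5·9 + 7·6 + 12·6 = 176 ≡ 7.
  S_1 = Σ v_i α_i r_i = 1·7·7 + 1·8·10 + 5·12·9 + 7·11·6 + 12·9·6 = 1779 ≡ 11.
  α_i^2 mod 13 = [10, 12, 1, 4, 3].
  S_2 = Σ v_i α_i^2 r_i = 1·10·7 + 1·12·10 + 5·1·9 + 7·4·6 + 12·3·6 = 619 ≡ 8.
  S = (7, 11, 8) ≠ 0, so r is not a codeword (an error is present).
Step 3: locate the error. For a single error e at position i, S_ℓ = v_i·e·α_i^ℓ, so α_err = S_1/S_0.
  S_0^{−1} = 7^{−1} = 2 (mod 13), so α_err = 11·2 = 22 ≡ 9 = α_5. Error position i = 5.
  Consistency check: S_2/S_1 = 8·6 = 48 ≡ 9 = α_err ✓ (single-error assumption holds).
Step 4: error magnitude e = S_0/v_5 = S_0·∏_{j≠5}(α_5 − α_j) = 7·12 = 84 ≡ 6 (mod 13).
Step 5: correct position 5: c_5 = r_5 − e = 6 − 6 ≡ 0 (mod 13). Hence c = [7, 10, 9, 6, 0].
  Check: interpolating c through the α_i gives m(x) = 12 + 3·x (degree < 2) with m(α_i) = c_i for every i, so c is indeed a codeword.


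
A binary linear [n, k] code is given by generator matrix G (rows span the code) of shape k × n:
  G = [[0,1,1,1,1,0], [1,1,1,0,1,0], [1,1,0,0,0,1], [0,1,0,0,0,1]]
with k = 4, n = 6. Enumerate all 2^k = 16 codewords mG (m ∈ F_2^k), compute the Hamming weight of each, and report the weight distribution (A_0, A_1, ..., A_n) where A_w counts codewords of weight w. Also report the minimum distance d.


Weight distribution: A_0 = 1, A_1 = 2, A_2 = 2, A_3 = 4, A_4 = 5, A_5 = 2. Minimum distance d = 1.

Enumerate all 2^4 = 16 messages m ∈ F_2^4.
For each, compute codeword c = mG in F_2^6, then tally its weight.
  m = 0000 → c = 000000, weight = 0.
  m = 1000 → c = 011110, weight = 4.
  m = 0100 → c = 111010, weight = 4.
  m = 1100 → c = 100100, weight = 2.
  m = 0010 → c = 110001, weight = 3.
  m = 1010 → c = 101111, weight = 5.
  m = 0110 → c = 001011, weight = 3.
  m = 1110 → c = 010101, weight = 3.
  m = 0001 → c = 010001, weight = 2.
  m = 1001 → c = 001111, weight = 4.
  m = 0101 → c = 101011, weight = 4.
  m = 1101 → c = 110101, weight = 4.
  m = 0011 → c = 100000, weight = 1.
  m = 1011 → c = 111110, weight = 5.
  m = 0111 → c = 011010, weight = 3.
  m = 1111 → c = 000100, weight = 1.
Tally weights:
  weight 0: 1 codewords.
  weight 1: 2 codewords.
  weight 2: 2 codewords.
  weight 3: 4 codewords.
  weight 4: 5 codewords.
  weight 5: 2 codewords.
Minimum distance d = smallest w > 0 with A_w > 0 = 1.
Sanity: Σ A_w = 16 = 2^4 = 16 ✓.


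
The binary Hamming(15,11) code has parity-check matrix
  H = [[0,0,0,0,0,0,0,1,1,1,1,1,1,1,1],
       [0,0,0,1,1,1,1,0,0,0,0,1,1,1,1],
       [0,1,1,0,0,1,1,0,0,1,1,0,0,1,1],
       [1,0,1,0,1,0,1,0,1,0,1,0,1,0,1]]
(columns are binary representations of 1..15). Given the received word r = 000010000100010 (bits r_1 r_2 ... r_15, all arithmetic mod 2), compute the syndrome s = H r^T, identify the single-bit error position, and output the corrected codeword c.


s = (0, 0, 0, 1)^T, error position = 1, corrected codeword c = 100010000100010

Compute s = H r^T mod 2 one row at a time:
  s_1 = 0 + 0 + 1 + 0 + 0 + 0 + 1 + 0 = 2 ≡ 0 (mod 2).
  s_2 = 0 + 1 + 0 + 0 + 0 + 0 + 1 + 0 = 2 ≡ 0 (mod 2).
  s_3 = 0 + 0 + 0 + 0 + 1 + 0 + 1 + 0 = 2 ≡ 0 (mod 2).
  s_4 = 0 + 0 + 1 + 0 + 0 + 0 + 0 + 0 = 1 ≡ 1 (mod 2).
s = (0, 0, 0, 1)^T — this equals column 1 of H (binary 0001), so error is at position 1.
Correct: flip bit 1 of r = 000010000100010 to get c = 100010000100010.


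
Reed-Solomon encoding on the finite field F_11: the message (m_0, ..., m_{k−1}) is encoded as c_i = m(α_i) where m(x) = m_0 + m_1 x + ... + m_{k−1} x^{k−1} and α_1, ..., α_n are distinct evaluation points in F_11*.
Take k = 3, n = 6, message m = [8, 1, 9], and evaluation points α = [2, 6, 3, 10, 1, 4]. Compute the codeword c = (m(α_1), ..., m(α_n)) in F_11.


c = [2, 8, 4, 5, 7, 2]

Message polynomial: m(x) = 8 + 1·x + 9·x^2 (mod 11).
For each evaluation point α_i, compute m(α_i) mod 11:
  α_1 = 2: Horner steps 9 → 8 → 2, so m(2) = 2.
  α_2 = 6: Horner steps 9 → 0 → 8, so m(6) = 8.
  α_3 = 3: Horner steps 9 → 6 → 4, so m(3) = 4.
  α_4 = 10: Horner steps 9 → 3 → 5, so m(10) = 5.
  α_5 = 1: Horner steps 9 → 10 → 7, so m(1) = 7.
  α_6 = 4: Horner steps 9 → 4 → 2, so m(4) = 2.
Codeword c = [2, 8, 4, 5, 7, 2] ∈ F_11^6.


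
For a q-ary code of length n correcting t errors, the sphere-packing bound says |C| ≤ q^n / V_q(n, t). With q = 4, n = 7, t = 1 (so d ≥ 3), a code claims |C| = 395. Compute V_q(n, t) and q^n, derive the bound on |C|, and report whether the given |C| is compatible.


V_q(n, t) = 22, q^n = 16384, Hamming bound = 744, |C| = 395 ≤ bound (satisfied).

Step 1: Compute V_q(n, t) = Σ_{j=0}^1 C(n, j) (q−1)^j.
  j = 0: C(7,0)·(3)^0 = 1·1 = 1.
  j = 1: C(7,1)·(3)^1 = 7·3 = 21.
  V_q(n, t) = 1 + 21 = 22.
Step 2: q^n = 4^7 = 16384.
Step 3: Hamming bound ⌊q^n / V_q(n,t)⌋ = ⌊16384/22⌋ = 744.
Step 4: Compare |C| = 395 to 744: satisfied.
The claimed |C| lies below the Hamming bound.


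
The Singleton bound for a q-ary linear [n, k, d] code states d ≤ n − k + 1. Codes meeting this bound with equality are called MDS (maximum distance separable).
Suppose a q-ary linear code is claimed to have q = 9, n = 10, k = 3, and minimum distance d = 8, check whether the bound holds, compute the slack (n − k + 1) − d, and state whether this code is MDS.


Singleton RHS = n − k + 1 = 8, slack = 0, bound satisfied, MDS.

Singleton bound: d ≤ n − k + 1.
Here n = 10, k = 3, so n − k + 1 = 8.
Given d = 8, check d ≤ 8: YES.
Slack = (n − k + 1) − d = 0.
The code is MDS (slack = 0).
Description: the claimed parameters are [10, 3, 8]_9; such a code would be MDS (meets Singleton bound).


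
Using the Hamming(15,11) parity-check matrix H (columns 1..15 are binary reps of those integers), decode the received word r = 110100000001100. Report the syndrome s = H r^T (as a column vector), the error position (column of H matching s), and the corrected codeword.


s = (0, 1, 1, 0)^T, error position = 6, corrected codeword c = 110101000001100

Compute s = H r^T mod 2 one row at a time:
  s_1 = 0 + 0 + 0 + 0 + 1 + 1 + 0 + 0 = 2 ≡ 0 (mod 2).
  s_2 = 1 + 0 + 0 + 0 + 1 + 1 + 0 + 0 = 3 ≡ 1 (mod 2).
  s_3 = 1 + 0 + 0 + 0 + 0 + 0 + 0 + 0 = 1 ≡ 1 (mod 2).
  s_4 = 1 + 0 + 0 + 0 + 0 + 0 + 1 + 0 = 2 ≡ 0 (mod 2).
s = (0, 1, 1, 0)^T — this equals column 6 of H (binary 0110), so error is at position 6.
Correct: flip bit 6 of r = 110100000001100 to get c = 110101000001100.


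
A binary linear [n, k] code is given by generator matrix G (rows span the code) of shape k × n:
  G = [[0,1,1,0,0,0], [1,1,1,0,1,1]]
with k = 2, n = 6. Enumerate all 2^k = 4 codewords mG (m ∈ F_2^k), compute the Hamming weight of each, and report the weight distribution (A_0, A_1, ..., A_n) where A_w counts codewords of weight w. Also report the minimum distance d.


Weight distribution: A_0 = 1, A_2 = 1, A_3 = 1, A_5 = 1. Minimum distance d = 2.

Enumerate all 2^2 = 4 messages m ∈ F_2^2.
For each, compute codeword c = mG in F_2^6, then tally its weight.
  m = 00 → c = 000000, weight = 0.
  m = 10 → c = 011000, weight = 2.
  m = 01 → c = 111011, weight = 5.
  m = 11 → c = 100011, weight = 3.
Tally weights:
  weight 0: 1 codewords.
  weight 2: 1 codewords.
  weight 3: 1 codewords.
  weight 5: 1 codewords.
Minimum distance d = smallest w > 0 with A_w > 0 = 2.
Sanity: Σ A_w = 4 = 2^2 = 4 ✓.


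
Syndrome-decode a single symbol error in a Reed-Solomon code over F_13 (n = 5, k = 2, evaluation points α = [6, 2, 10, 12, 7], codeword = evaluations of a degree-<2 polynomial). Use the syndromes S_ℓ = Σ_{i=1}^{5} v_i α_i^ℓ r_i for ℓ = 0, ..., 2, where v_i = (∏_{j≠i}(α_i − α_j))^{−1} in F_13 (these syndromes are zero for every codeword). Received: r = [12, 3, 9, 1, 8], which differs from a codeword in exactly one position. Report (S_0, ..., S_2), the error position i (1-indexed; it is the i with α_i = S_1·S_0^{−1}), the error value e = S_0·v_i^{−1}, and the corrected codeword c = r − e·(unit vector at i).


S = (1, 2, 4), error at position 2, error magnitude e = 1, c = [12, 2, 9, 1, 8].

Step 1: column multipliers v_i = (∏_{j≠i}(α_i − α_j))^{−1} mod 13.
  i = 1 (α = 6): (6−2)(6−10)(6−12)(6−7) = 4·(−4)·(−6)·(−1) = −96 ≡ 8, so v_1 = 8^{−1} = 5 (mod 13).
  i = 2 (α = 2): (2−6)(2−10)(2−12)(2−7) = (−4)·(−8)·(−10)·(−5) = 1600 ≡ 1, so v_2 = 1^{−1} = 1 (mod 13).
  i = 3 (α = 10): (10−6)(10−2)(10−12)(10−7) = 4·8·(−2)·3 = −192 ≡ 3, so v_3 = 3^{−1} = 9 (mod 13).
  i = 4 (α = 12): (12−6)(12−2)(12−10)(12−7) = 6·10·2·5 = 600 ≡ 2, so v_4 = 2^{−1} = 7 (mod 13).
  i = 5 (α = 7): (7−6)(7−2)(7−10)(7−12) = 1·5·(−3)·(−5) = 75 ≡ 10, so v_5 = 10^{−1} = 4 (mod 13).
  v = [5, 1, 9, 7, 4].
Step 2: syndromes of r = [12, 3, 9, 1, 8] (all sums mod 13).
  S_0 = Σ v_i r_i = 5·12 + 1·3 + 9·9 + 7·1 + 4·8 = 183 ≡ 1.
  S_1 = Σ v_i α_i r_i = 5·6·12 + 1·2·3 + 9·10·9 + 7·12·1 + 4·7·8 = 1484 ≡ 2.
  α_i^2 mod 13 = [10, 4, 9, 1, 10].
  S_2 = Σ v_i α_i^2 r_i = 5·10·12 + 1·4·3 + 9·9·9 + 7·1·1 + 4·10·8 = 1668 ≡ 4.
  S = (1, 2, 4) ≠ 0, so r is not a codeword (an error is present).
Step 3: locate the error. For a single error e at position i, S_ℓ = v_i·e·α_i^ℓ, so α_err = S_1/S_0.
  S_0^{−1} = 1^{−1} = 1 (mod 13), so α_err = 2·1 = 2 ≡ 2 = α_2. Error position i = 2.
  Consistency check: S_2/S_1 = 4·7 = 28 ≡ 2 = α_err ✓ (single-error assumption holds).
Step 4: error magnitude e = S_0/v_2 = S_0·∏_{j≠2}(α_2 − α_j) = 1·1 = 1 ≡ 1 (mod 13).
Step 5: correct position 2: c_2 = r_2 − e = 3 − 1 ≡ 2 (mod 13). Hence c = [12, 2, 9, 1, 8].
  Check: interpolating c through the α_i gives m(x) = 10 + 9·x (degree < 2) with m(α_i) = c_i for every i, so c is indeed a codeword.


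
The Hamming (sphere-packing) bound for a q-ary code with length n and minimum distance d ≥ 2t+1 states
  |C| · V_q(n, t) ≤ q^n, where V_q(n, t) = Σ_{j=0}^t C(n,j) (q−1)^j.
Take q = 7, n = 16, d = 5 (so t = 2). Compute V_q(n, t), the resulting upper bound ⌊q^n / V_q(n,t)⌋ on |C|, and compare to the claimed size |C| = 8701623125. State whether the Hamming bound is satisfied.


V_q(n, t) = 4417, q^n = 33232930569601, Hamming bound = 7523869270, |C| = 8701623125 > bound (violated).

Step 1: Compute V_q(n, t) = Σ_{j=0}^2 C(n, j) (q−1)^j.
  j = 0: C(16,0)·(6)^0 = 1·1 = 1.
  j = 1: C(16,1)·(6)^1 = 16·6 = 96.
  j = 2: C(16,2)·(6)^2 = 120·36 = 4320.
  V_q(n, t) = 1 + 96 + 4320 = 4417.
Step 2: q^n = 7^16 = 33232930569601.
Step 3: Hamming bound ⌊q^n / V_q(n,t)⌋ = ⌊33232930569601/4417⌋ = 7523869270.
Step 4: Compare |C| = 8701623125 to 7523869270: violated.
The claimed |C| lies above the Hamming bound, so no 7-ary code of length 16 with d ≥ 5 can have 8701623125 codewords.


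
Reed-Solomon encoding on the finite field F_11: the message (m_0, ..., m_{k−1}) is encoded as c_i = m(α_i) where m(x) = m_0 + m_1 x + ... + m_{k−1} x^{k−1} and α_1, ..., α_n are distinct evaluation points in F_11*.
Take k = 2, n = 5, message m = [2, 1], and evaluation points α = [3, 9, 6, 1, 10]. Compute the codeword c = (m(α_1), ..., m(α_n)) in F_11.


c = [5, 0, 8, 3, 1]

Message polynomial: m(x) = 2 + 1·x (mod 11).
For each evaluation point α_i, compute m(α_i) mod 11:
  α_1 = 3: Horner steps 1 → 5, so m(3) = 5.
  α_2 = 9: Horner steps 1 → 0, so m(9) = 0.
  α_3 = 6: Horner steps 1 → 8, so m(6) = 8.
  α_4 = 1: Horner steps 1 → 3, so m(1) = 3.
  α_5 = 10: Horner steps 1 → 1, so m(10) = 1.
Codeword c = [5, 0, 8, 3, 1] ∈ F_11^5.


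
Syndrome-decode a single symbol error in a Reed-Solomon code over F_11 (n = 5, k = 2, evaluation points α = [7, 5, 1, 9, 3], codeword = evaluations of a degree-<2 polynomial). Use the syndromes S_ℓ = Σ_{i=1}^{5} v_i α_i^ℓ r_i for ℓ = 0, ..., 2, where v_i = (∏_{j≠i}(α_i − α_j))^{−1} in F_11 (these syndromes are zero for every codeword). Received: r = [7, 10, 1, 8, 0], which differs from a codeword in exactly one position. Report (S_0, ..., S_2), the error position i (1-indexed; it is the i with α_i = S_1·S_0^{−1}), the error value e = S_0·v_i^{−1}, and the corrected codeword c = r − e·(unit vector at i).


S = (3, 10, 4), error at position 1, error magnitude e = 9, c = [9, 10, 1, 8, 0].

Step 1: column multipliers v_i = (∏_{j≠i}(α_i − α_j))^{−1} mod 11.
  i = 1 (α = 7): (7−5)(7−1)(7−9)(7−3) = 2·6·(−2)·4 = −96 ≡ 3, so v_1 = 3^{−1} = 4 (mod 11).
  i = 2 (α = 5): (5−7)(5−1)(5−9)(5−3) = (−2)·4·(−4)·2 = 64 ≡ 9, so v_2 = 9^{−1} = 5 (mod 11).
  i = 3 (α = 1): (1−7)(1−5)(1−9)(1−3) = (−6)·(−4)·(−8)·(−2) = 384 ≡ 10, so v_3 = 10^{−1} = 10 (mod 11).
  i = 4 (α = 9): (9−7)(9−5)(9−1)(9−3) = 2·4·8·6 = 384 ≡ 10, so v_4 = 10^{−1} = 10 (mod 11).
  i = 5 (α = 3): (3−7)(3−5)(3−1)(3−9) = (−4)·(−2)·2·(−6) = −96 ≡ 3, so v_5 = 3^{−1} = 4 (mod 11).
  v = [4, 5, 10, 10, 4].
Step 2: syndromes of r = [7, 10, 1, 8, 0] (all sums mod 11).
  S_0 = Σ v_i r_i = 4·7 + 5·10 + 10·1 + 10·8 + 4·0 = 168 ≡ 3.
  S_1 = Σ v_i α_i r_i = 4·7·7 + 5·5·10 + 10·1·1 + 10·9·8 + 4·3·0 = 1176 ≡ 10.
  α_i^2 mod 11 = [5, 3, 1, 4, 9].
  S_2 = Σ v_i α_i^2 r_i = 4·5·7 + 5·3·10 + 10·1·1 + 10·4·8 + 4·9·0 = 620 ≡ 4.
  S = (3, 10, 4) ≠ 0, so r is not a codeword (an error is present).
Step 3: locate the error. For a single error e at position i, S_ℓ = v_i·e·α_i^ℓ, so α_err = S_1/S_0.
  S_0^{−1} = 3^{−1} = 4 (mod 11), so α_err = 10·4 = 40 ≡ 7 = α_1. Error position i = 1.
  Consistency check: S_2/S_1 = 4·10 = 40 ≡ 7 = α_err ✓ (single-error assumption holds).
Step 4: error magnitude e = S_0/v_1 = S_0·∏_{j≠1}(α_1 − α_j) = 3·3 = 9 ≡ 9 (mod 11).
Step 5: correct position 1: c_1 = r_1 − e = 7 − 9 ≡ 9 (mod 11). Hence c = [9, 10, 1, 8, 0].
  Check: interpolating c through the α_i gives m(x) = 7 + 5·x (degree < 2) with m(α_i) = c_i for every i, so c is indeed a codeword.


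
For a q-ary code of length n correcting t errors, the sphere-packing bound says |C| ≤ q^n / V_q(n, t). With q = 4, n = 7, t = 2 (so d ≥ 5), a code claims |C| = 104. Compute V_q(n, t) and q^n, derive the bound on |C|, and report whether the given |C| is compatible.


V_q(n, t) = 211, q^n = 16384, Hamming bound = 77, |C| = 104 > bound (violated).

Step 1: Compute V_q(n, t) = Σ_{j=0}^2 C(n, j) (q−1)^j.
  j = 0: C(7,0)·(3)^0 = 1·1 = 1.
  j = 1: C(7,1)·(3)^1 = 7·3 = 21.
  j = 2: C(7,2)·(3)^2 = 21·9 = 189.
  V_q(n, t) = 1 + 21 + 189 = 211.
Step 2: q^n = 4^7 = 16384.
Step 3: Hamming bound ⌊q^n / V_q(n,t)⌋ = ⌊16384/211⌋ = 77.
Step 4: Compare |C| = 104 to 77: violated.
The claimed |C| lies above the Hamming bound, so no 4-ary code of length 7 with d ≥ 5 can have 104 codewords.


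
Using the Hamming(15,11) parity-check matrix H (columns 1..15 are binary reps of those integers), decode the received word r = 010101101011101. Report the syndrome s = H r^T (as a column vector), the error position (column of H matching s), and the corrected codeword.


s = (1, 0, 1, 1)^T, error position = 11, corrected codeword c = 010101101001101

Compute s = H r^T mod 2 one row at a time:
  s_1 = 0 + 1 + 0 + 1 + 1 + 1 + 0 + 1 = 5 ≡ 1 (mod 2).
  s_2 = 1 + 0 + 1 + 1 + 1 + 1 + 0 + 1 = 6 ≡ 0 (mod 2).
  s_3 = 1 + 0 + 1 + 1 + 0 + 1 + 0 + 1 = 5 ≡ 1 (mod 2).
  s_4 = 0 + 0 + 0 + 1 + 1 + 1 + 1 + 1 = 5 ≡ 1 (mod 2).
s = (1, 0, 1, 1)^T — this equals column 11 of H (binary 1011), so error is at position 11.
Correct: flip bit 11 of r = 010101101011101 to get c = 010101101001101.


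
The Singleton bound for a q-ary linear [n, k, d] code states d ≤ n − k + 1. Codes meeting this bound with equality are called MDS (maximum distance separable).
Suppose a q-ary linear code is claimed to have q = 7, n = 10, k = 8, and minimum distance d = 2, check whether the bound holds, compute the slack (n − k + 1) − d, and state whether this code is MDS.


Singleton RHS = n − k + 1 = 3, slack = 1, bound satisfied, not MDS.

Singleton bound: d ≤ n − k + 1.
Here n = 10, k = 8, so n − k + 1 = 3.
Given d = 2, check d ≤ 3: YES.
Slack = (n − k + 1) − d = 1.
The code is NOT MDS (slack = 1 > 0).
Description: the claimed parameters are [10, 8, 2]_7; such a code would be non-MDS.


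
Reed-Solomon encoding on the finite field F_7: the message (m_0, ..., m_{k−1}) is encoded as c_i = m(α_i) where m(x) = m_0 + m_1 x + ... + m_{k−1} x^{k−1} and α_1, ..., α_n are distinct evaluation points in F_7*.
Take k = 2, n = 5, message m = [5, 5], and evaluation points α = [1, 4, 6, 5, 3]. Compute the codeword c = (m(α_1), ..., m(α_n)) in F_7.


c = [3, 4, 0, 2, 6]

Message polynomial: m(x) = 5 + 5·x (mod 7).
For each evaluation point α_i, compute m(α_i) mod 7:
  α_1 = 1: Horner steps 5 → 3, so m(1) = 3.
  α_2 = 4: Horner steps 5 → 4, so m(4) = 4.
  α_3 = 6: Horner steps 5 → 0, so m(6) = 0.
  α_4 = 5: Horner steps 5 → 2, so m(5) = 2.
  α_5 = 3: Horner steps 5 → 6, so m(3) = 6.
Codeword c = [3, 4, 0, 2, 6] ∈ F_7^5.


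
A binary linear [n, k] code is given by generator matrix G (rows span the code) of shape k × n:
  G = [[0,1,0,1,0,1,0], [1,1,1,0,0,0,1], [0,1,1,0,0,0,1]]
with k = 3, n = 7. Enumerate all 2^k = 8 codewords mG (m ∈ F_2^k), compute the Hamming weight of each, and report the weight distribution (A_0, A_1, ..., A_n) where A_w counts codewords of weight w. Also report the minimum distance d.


Weight distribution: A_0 = 1, A_1 = 1, A_3 = 2, A_4 = 3, A_5 = 1. Minimum distance d = 1.

Enumerate all 2^3 = 8 messages m ∈ F_2^3.
For each, compute codeword c = mG in F_2^7, then tally its weight.
  m = 000 → c = 0000000, weight = 0.
  m = 100 → c = 0101010, weight = 3.
  m = 010 → c = 1110001, weight = 4.
  m = 110 → c = 1011011, weight = 5.
  m = 001 → c = 0110001, weight = 3.
  m = 101 → c = 0011011, weight = 4.
  m = 011 → c = 1000000, weight = 1.
  m = 111 → c = 1101010, weight = 4.
Tally weights:
  weight 0: 1 codewords.
  weight 1: 1 codewords.
  weight 3: 2 codewords.
  weight 4: 3 codewords.
  weight 5: 1 codewords.
Minimum distance d = smallest w > 0 with A_w > 0 = 1.
Sanity: Σ A_w = 8 = 2^3 = 8 ✓.


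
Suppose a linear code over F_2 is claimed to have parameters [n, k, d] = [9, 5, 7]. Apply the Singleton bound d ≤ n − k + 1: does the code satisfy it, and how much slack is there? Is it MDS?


Singleton RHS = n − k + 1 = 5, slack = -2, bound violated (no such code; not MDS).

Singleton bound: d ≤ n − k + 1.
Here n = 9, k = 5, so n − k + 1 = 5.
Given d = 7, check d ≤ 5: NO.
Slack = (n − k + 1) − d = -2.
The slack is negative: d = 7 exceeds n − k + 1 = 5 by 2, so the Singleton bound is violated and no linear [9, 5, 7]_2 code can exist. In particular it is not MDS (MDS requires d = n − k + 1 exactly).
Description: the claimed parameters are [9, 5, 7]_2; such a code would be impossible (violates the Singleton bound).


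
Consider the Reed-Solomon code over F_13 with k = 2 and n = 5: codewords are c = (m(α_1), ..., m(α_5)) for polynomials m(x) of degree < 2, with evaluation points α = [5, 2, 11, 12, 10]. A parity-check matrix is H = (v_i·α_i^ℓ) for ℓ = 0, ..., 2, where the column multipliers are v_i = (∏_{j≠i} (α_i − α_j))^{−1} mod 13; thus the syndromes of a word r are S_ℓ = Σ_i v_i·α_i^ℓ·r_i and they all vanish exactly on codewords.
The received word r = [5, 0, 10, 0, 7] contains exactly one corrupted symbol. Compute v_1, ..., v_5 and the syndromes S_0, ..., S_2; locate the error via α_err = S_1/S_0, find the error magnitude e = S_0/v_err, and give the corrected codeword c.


S = (2, 4, 8), error at position 2, error magnitude e = 4, c = [5, 9, 10, 0, 7].

Step 1: column multipliers v_i = (∏_{j≠i}(α_i − α_j))^{−1} mod 13.
  i = 1 (α = 5): (5−2)(5−11)(5−12)(5−10) = 3·(−6)·(−7)·(−5) = −630 ≡ 7, so v_1 = 7^{−1} = 2 (mod 13).
  i = 2 (α = 2): (2−5)(2−11)(2−12)(2−10) = (−3)·(−9)·(−10)·(−8) = 2160 ≡ 2, so v_2 = 2^{−1} = 7 (mod 13).
  i = 3 (α = 11): (11−5)(11−2)(11−12)(11−10) = 6·9·(−1)·1 = −54 ≡ 11, so v_3 = 11^{−1} = 6 (mod 13).
  i = 4 (α = 12): (12−5)(12−2)(12−11)(12−10) = 7·10·1·2 = 140 ≡ 10, so v_4 = 10^{−1} = 4 (mod 13).
  i = 5 (α = 10): (10−5)(10−2)(10−11)(10−12) = 5·8·(−1)·(−2) = 80 ≡ 2, so v_5 = 2^{−1} = 7 (mod 13).
  v = [2, 7, 6, 4, 7].
Step 2: syndromes of r = [5, 0, 10, 0, 7] (all sums mod 13).
  S_0 = Σ v_i r_i = 2·5 + 7·0 + 6·10 + 4·0 + 7·7 = 119 ≡ 2.
  S_1 = Σ v_i α_i r_i = 2·5·5 + 7·2·0 + 6·11·10 + 4·12·0 + 7·10·7 = 1200 ≡ 4.
  α_i^2 mod 13 = [12, 4, 4, 1, 9].
  S_2 = Σ v_i α_i^2 r_i = 2·12·5 + 7·4·0 + 6·4·10 + 4·1·0 + 7·9·7 = 801 ≡ 8.
  S = (2, 4, 8) ≠ 0, so r is not a codeword (an error is present).
Step 3: locate the error. For a single error e at position i, S_ℓ = v_i·e·α_i^ℓ, so α_err = S_1/S_0.
  S_0^{−1} = 2^{−1} = 7 (mod 13), so α_err = 4·7 = 28 ≡ 2 = α_2. Error position i = 2.
  Consistency check: S_2/S_1 = 8·10 = 80 ≡ 2 = α_err ✓ (single-error assumption holds).
Step 4: error magnitude e = S_0/v_2 = S_0·∏_{j≠2}(α_2 − α_j) = 2·2 = 4 ≡ 4 (mod 13).
Step 5: correct position 2: c_2 = r_2 − e = 0 − 4 ≡ 9 (mod 13). Hence c = [5, 9, 10, 0, 7].
  Check: interpolating c through the α_i gives m(x) = 3 + 3·x (degree < 2) with m(α_i) = c_i for every i, so c is indeed a codeword.


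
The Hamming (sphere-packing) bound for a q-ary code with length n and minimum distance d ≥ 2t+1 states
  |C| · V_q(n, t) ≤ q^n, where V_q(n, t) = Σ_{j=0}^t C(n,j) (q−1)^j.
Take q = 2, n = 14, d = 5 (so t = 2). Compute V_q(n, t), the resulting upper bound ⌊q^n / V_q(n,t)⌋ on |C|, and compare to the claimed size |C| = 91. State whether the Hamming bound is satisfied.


V_q(n, t) = 106, q^n = 16384, Hamming bound = 154, |C| = 91 ≤ bound (satisfied).

Step 1: Compute V_q(n, t) = Σ_{j=0}^2 C(n, j) (q−1)^j.
  j = 0: C(14,0)·(1)^0 = 1·1 = 1.
  j = 1: C(14,1)·(1)^1 = 14·1 = 14.
  j = 2: C(14,2)·(1)^2 = 91·1 = 91.
  V_q(n, t) = 1 + 14 + 91 = 106.
Step 2: q^n = 2^14 = 16384.
Step 3: Hamming bound ⌊q^n / V_q(n,t)⌋ = ⌊16384/106⌋ = 154.
Step 4: Compare |C| = 91 to 154: satisfied.
The claimed |C| lies below the Hamming bound.


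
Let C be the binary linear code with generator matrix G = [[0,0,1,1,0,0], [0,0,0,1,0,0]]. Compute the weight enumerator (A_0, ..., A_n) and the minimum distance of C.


Weight distribution: A_0 = 1, A_1 = 2, A_2 = 1. Minimum distance d = 1.

Enumerate all 2^2 = 4 messages m ∈ F_2^2.
For each, compute codeword c = mG in F_2^6, then tally its weight.
  m = 00 → c = 000000, weight = 0.
  m = 10 → c = 001100, weight = 2.
  m = 01 → c = 000100, weight = 1.
  m = 11 → c = 001000, weight = 1.
Tally weights:
  weight 0: 1 codewords.
  weight 1: 2 codewords.
  weight 2: 1 codewords.
Minimum distance d = smallest w > 0 with A_w > 0 = 1.
Sanity: Σ A_w = 4 = 2^2 = 4 ✓.


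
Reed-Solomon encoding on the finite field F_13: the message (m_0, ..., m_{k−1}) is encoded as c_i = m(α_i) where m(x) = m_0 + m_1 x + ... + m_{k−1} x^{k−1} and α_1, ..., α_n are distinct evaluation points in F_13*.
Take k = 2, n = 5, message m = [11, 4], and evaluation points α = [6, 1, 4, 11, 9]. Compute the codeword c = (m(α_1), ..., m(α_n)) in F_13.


c = [9, 2, 1, 3, 8]

Message polynomial: m(x) = 11 + 4·x (mod 13).
For each evaluation point α_i, compute m(α_i) mod 13:
  α_1 = 6: Horner steps 4 → 9, so m(6) = 9.
  α_2 = 1: Horner steps 4 → 2, so m(1) = 2.
  α_3 = 4: Horner steps 4 → 1, so m(4) = 1.
  α_4 = 11: Horner steps 4 → 3, so m(11) = 3.
  α_5 = 9: Horner steps 4 → 8, so m(9) = 8.
Codeword c = [9, 2, 1, 3, 8] ∈ F_13^5.


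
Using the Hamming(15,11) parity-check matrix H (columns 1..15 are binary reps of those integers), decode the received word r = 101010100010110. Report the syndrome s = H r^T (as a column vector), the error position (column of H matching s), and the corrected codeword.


s = (1, 0, 0, 0)^T, error position = 8, corrected codeword c = 101010110010110

Compute s = H r^T mod 2 one row at a time:
  s_1 = 0 + 0 + 0 + 1 + 0 + 1 + 1 + 0 = 3 ≡ 1 (mod 2).
  s_2 = 0 + 1 + 0 + 1 + 0 + 1 + 1 + 0 = 4 ≡ 0 (mod 2).
  s_3 = 0 + 1 + 0 + 1 + 0 + 1 + 1 + 0 = 4 ≡ 0 (mod 2).
  s_4 = 1 + 1 + 1 + 1 + 0 + 1 + 1 + 0 = 6 ≡ 0 (mod 2).
s = (1, 0, 0, 0)^T — this equals column 8 of H (binary 1000), so error is at position 8.
Correct: flip bit 8 of r = 101010100010110 to get c = 101010110010110.


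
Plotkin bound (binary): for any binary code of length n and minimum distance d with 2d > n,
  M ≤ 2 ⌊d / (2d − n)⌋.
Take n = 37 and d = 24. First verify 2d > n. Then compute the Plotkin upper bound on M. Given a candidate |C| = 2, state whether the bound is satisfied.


Plotkin bound M ≤ 4; given |C| = 2 ≤ bound (satisfied).

Check applicability: 2d = 48, n = 37.
2d − n = 11 > 0, so Plotkin applies.
Compute d/(2d−n) = 24/11 ≈ 2.1818.
⌊d/(2d−n)⌋ = 2.
Plotkin bound: M ≤ 2·2 = 4.
Given |C| = 2, check: satisfied.
This |C| is below the Plotkin bound.


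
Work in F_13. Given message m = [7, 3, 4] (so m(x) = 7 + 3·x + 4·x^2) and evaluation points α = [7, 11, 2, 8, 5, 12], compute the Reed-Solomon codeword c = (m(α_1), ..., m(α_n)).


c = [3, 4, 3, 1, 5, 8]

Message polynomial: m(x) = 7 + 3·x + 4·x^2 (mod 13).
For each evaluation point α_i, compute m(α_i) mod 13:
  α_1 = 7: Horner steps 4 → 5 → 3, so m(7) = 3.
  α_2 = 11: Horner steps 4 → 8 → 4, so m(11) = 4.
  α_3 = 2: Horner steps 4 → 11 → 3, so m(2) = 3.
  α_4 = 8: Horner steps 4 → 9 → 1, so m(8) = 1.
  α_5 = 5: Horner steps 4 → 10 → 5, so m(5) = 5.
  α_6 = 12: Horner steps 4 → 12 → 8, so m(12) = 8.
Codeword c = [3, 4, 3, 1, 5, 8] ∈ F_13^6.


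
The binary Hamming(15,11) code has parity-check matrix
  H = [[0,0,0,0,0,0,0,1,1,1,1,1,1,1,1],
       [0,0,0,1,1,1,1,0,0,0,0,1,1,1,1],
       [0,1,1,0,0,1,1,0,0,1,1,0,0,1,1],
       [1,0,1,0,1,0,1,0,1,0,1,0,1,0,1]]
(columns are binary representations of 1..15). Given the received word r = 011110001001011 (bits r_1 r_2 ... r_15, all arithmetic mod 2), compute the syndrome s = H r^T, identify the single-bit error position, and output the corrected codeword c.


s = (0, 1, 0, 0)^T, error position = 4, corrected codeword c = 011010001001011

Compute s = H r^T mod 2 one row at a time:
  s_1 = 0 + 1 + 0 + 0 + 1 + 0 + 1 + 1 = 4 ≡ 0 (mod 2).
  s_2 = 1 + 1 + 0 + 0 + 1 + 0 + 1 + 1 = 5 ≡ 1 (mod 2).
  s_3 = 1 + 1 + 0 + 0 + 0 + 0 + 1 + 1 = 4 ≡ 0 (mod 2).
  s_4 = 0 + 1 + 1 + 0 + 1 + 0 + 0 + 1 = 4 ≡ 0 (mod 2).
s = (0, 1, 0, 0)^T — this equals column 4 of H (binary 0100), so error is at position 4.
Correct: flip bit 4 of r = 011110001001011 to get c = 011010001001011.


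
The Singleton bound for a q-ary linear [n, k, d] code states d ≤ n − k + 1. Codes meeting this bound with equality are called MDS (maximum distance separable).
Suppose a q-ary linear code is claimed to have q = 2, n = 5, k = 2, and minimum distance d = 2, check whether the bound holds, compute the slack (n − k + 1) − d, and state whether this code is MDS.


Singleton RHS = n − k + 1 = 4, slack = 2, bound satisfied, not MDS.

Singleton bound: d ≤ n − k + 1.
Here n = 5, k = 2, so n − k + 1 = 4.
Given d = 2, check d ≤ 4: YES.
Slack = (n − k + 1) − d = 2.
The code is NOT MDS (slack = 2 > 0).
Description: the claimed parameters are [5, 2, 2]_2; such a code would be non-MDS.


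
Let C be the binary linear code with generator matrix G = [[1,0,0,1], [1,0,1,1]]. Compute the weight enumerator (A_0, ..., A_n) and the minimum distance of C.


Weight distribution: A_0 = 1, A_1 = 1, A_2 = 1, A_3 = 1. Minimum distance d = 1.

Enumerate all 2^2 = 4 messages m ∈ F_2^2.
For each, compute codeword c = mG in F_2^4, then tally its weight.
  m = 00 → c = 0000, weight = 0.
  m = 10 → c = 1001, weight = 2.
  m = 01 → c = 1011, weight = 3.
  m = 11 → c = 0010, weight = 1.
Tally weights:
  weight 0: 1 codewords.
  weight 1: 1 codewords.
  weight 2: 1 codewords.
  weight 3: 1 codewords.
Minimum distance d = smallest w > 0 with A_w > 0 = 1.
Sanity: Σ A_w = 4 = 2^2 = 4 ✓.


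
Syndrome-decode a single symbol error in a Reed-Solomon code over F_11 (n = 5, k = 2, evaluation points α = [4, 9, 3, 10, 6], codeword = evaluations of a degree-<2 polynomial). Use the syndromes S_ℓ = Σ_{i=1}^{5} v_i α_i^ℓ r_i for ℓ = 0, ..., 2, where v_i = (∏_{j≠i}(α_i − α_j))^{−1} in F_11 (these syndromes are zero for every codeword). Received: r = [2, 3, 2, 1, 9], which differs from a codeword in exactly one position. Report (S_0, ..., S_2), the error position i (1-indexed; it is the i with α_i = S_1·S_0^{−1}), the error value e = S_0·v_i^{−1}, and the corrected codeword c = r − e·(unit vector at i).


S = (4, 1, 3), error at position 3, error magnitude e = 9, c = [2, 3, 4, 1, 9].

Step 1: column multipliers v_i = (∏_{j≠i}(α_i − α_j))^{−1} mod 11.
  i = 1 (α = 4): (4−9)(4−3)(4−10)(4−6) = (−5)·1·(−6)·(−2) = −60 ≡ 6, so v_1 = 6^{−1} = 2 (mod 11).
  i = 2 (α = 9): (9−4)(9−3)(9−10)(9−6) = 5·6·(−1)·3 = −90 ≡ 9, so v_2 = 9^{−1} = 5 (mod 11).
  i = 3 (α = 3): (3−4)(3−9)(3−10)(3−6) = (−1)·(−6)·(−7)·(−3) = 126 ≡ 5, so v_3 = 5^{−1} = 9 (mod 11).
  i = 4 (α = 10): (10−4)(10−9)(10−3)(10−6) = 6·1·7·4 = 168 ≡ 3, so v_4 = 3^{−1} = 4 (mod 11).
  i = 5 (α = 6): (6−4)(6−9)(6−3)(6−10) = 2·(−3)·3·(−4) = 72 ≡ 6, so v_5 = 6^{−1} = 2 (mod 11).
  v = [2, 5, 9, 4, 2].
Step 2: syndromes of r = [2, 3, 2, 1, 9] (all sums mod 11).
  S_0 = Σ v_i r_i = 2·2 + 5·3 + 9·2 + 4·1 + 2·9 = 59 ≡ 4.
  S_1 = Σ v_i α_i r_i = 2·4·2 + 5·9·3 + 9·3·2 + 4·10·1 + 2·6·9 = 353 ≡ 1.
  α_i^2 mod 11 = [5, 4, 9, 1, 3].
  S_2 = Σ v_i α_i^2 r_i = 2·5·2 + 5·4·3 + 9·9·2 + 4·1·1 + 2·3·9 = 300 ≡ 3.
  S = (4, 1, 3) ≠ 0, so r is not a codeword (an error is present).
Step 3: locate the error. For a single error e at position i, S_ℓ = v_i·e·α_i^ℓ, so α_err = S_1/S_0.
  S_0^{−1} = 4^{−1} = 3 (mod 11), so α_err = 1·3 = 3 ≡ 3 = α_3. Error position i = 3.
  Consistency check: S_2/S_1 = 3·1 = 3 ≡ 3 = α_err ✓ (single-error assumption holds).
Step 4: error magnitude e = S_0/v_3 = S_0·∏_{j≠3}(α_3 − α_j) = 4·5 = 20 ≡ 9 (mod 11).
Step 5: correct position 3: c_3 = r_3 − e = 2 − 9 ≡ 4 (mod 11). Hence c = [2, 3, 4, 1, 9].
  Check: interpolating c through the α_i gives m(x) = 10 + 9·x (degree < 2) with m(α_i) = c_i for every i, so c is indeed a codeword.


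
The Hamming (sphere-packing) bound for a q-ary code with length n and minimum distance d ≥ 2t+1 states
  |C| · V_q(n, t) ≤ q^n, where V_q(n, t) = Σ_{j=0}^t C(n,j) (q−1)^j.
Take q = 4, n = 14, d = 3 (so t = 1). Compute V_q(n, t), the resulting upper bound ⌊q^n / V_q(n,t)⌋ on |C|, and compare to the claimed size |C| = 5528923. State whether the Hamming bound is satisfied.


V_q(n, t) = 43, q^n = 268435456, Hamming bound = 6242685, |C| = 5528923 ≤ bound (satisfied).

Step 1: Compute V_q(n, t) = Σ_{j=0}^1 C(n, j) (q−1)^j.
  j = 0: C(14,0)·(3)^0 = 1·1 = 1.
  j = 1: C(14,1)·(3)^1 = 14·3 = 42.
  V_q(n, t) = 1 + 42 = 43.
Step 2: q^n = 4^14 = 268435456.
Step 3: Hamming bound ⌊q^n / V_q(n,t)⌋ = ⌊268435456/43⌋ = 6242685.
Step 4: Compare |C| = 5528923 to 6242685: satisfied.
The claimed |C| lies below the Hamming bound.


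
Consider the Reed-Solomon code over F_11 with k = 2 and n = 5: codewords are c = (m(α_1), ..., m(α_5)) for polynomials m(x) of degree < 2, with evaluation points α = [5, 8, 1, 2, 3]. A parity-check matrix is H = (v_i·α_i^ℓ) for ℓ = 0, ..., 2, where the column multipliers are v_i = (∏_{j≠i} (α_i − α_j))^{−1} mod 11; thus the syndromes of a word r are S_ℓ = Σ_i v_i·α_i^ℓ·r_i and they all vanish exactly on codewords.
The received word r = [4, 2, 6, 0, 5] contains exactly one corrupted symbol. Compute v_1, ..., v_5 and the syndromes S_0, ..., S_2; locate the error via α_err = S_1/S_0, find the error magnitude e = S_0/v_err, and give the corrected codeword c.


S = (9, 6, 4), error at position 2, error magnitude e = 5, c = [4, 8, 6, 0, 5].

Step 1: column multipliers v_i = (∏_{j≠i}(α_i − α_j))^{−1} mod 11.
  i = 1 (α = 5): (5−8)(5−1)(5−2)(5−3) = (−3)·4·3·2 = −72 ≡ 5, so v_1 = 5^{−1} = 9 (mod 11).
  i = 2 (α = 8): (8−5)(8−1)(8−2)(8−3) = 3·7·6·5 = 630 ≡ 3, so v_2 = 3^{−1} = 4 (mod 11).
  i = 3 (α = 1): (1−5)(1−8)(1−2)(1−3) = (−4)·(−7)·(−1)·(−2) = 56 ≡ 1, so v_3 = 1^{−1} = 1 (mod 11).
  i = 4 (α = 2): (2−5)(2−8)(2−1)(2−3) = (−3)·(−6)·1·(−1) = −18 ≡ 4, so v_4 = 4^{−1} = 3 (mod 11).
  i = 5 (α = 3): (3−5)(3−8)(3−1)(3−2) = (−2)·(−5)·2·1 = 20 ≡ 9, so v_5 = 9^{−1} = 5 (mod 11).
  v = [9, 4, 1, 3, 5].
Step 2: syndromes of r = [4, 2, 6, 0, 5] (all sums mod 11).
  S_0 = Σ v_i r_i = 9·4 + 4·2 + 1·6 + 3·0 + 5·5 = 75 ≡ 9.
  S_1 = Σ v_i α_i r_i = 9·5·4 + 4·8·2 + 1·1·6 + 3·2·0 + 5·3·5 = 325 ≡ 6.
  α_i^2 mod 11 = [3, 9, 1, 4, 9].
  S_2 = Σ v_i α_i^2 r_i = 9·3·4 + 4·9·2 + 1·1·6 + 3·4·0 + 5·9·5 = 411 ≡ 4.
  S = (9, 6, 4) ≠ 0, so r is not a codeword (an error is present).
Step 3: locate the error. For a single error e at position i, S_ℓ = v_i·e·α_i^ℓ, so α_err = S_1/S_0.
  S_0^{−1} = 9^{−1} = 5 (mod 11), so α_err = 6·5 = 30 ≡ 8 = α_2. Error position i = 2.
  Consistency check: S_2/S_1 = 4·2 = 8 ≡ 8 = α_err ✓ (single-error assumption holds).
Step 4: error magnitude e = S_0/v_2 = S_0·∏_{j≠2}(α_2 − α_j) = 9·3 = 27 ≡ 5 (mod 11).
Step 5: correct position 2: c_2 = r_2 − e = 2 − 5 ≡ 8 (mod 11). Hence c = [4, 8, 6, 0, 5].
  Check: interpolating c through the α_i gives m(x) = 1 + 5·x (degree < 2) with m(α_i) = c_i for every i, so c is indeed a codeword.


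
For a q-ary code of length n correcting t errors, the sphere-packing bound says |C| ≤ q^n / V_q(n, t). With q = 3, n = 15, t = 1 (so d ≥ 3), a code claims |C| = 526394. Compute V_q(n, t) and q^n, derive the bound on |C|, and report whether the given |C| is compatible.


V_q(n, t) = 31, q^n = 14348907, Hamming bound = 462867, |C| = 526394 > bound (violated).

Step 1: Compute V_q(n, t) = Σ_{j=0}^1 C(n, j) (q−1)^j.
  j = 0: C(15,0)·(2)^0 = 1·1 = 1.
  j = 1: C(15,1)·(2)^1 = 15·2 = 30.
  V_q(n, t) = 1 + 30 = 31.
Step 2: q^n = 3^15 = 14348907.
Step 3: Hamming bound ⌊q^n / V_q(n,t)⌋ = ⌊14348907/31⌋ = 462867.
Step 4: Compare |C| = 526394 to 462867: violated.
The claimed |C| lies above the Hamming bound, so no 3-ary code of length 15 with d ≥ 3 can have 526394 codewords.
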